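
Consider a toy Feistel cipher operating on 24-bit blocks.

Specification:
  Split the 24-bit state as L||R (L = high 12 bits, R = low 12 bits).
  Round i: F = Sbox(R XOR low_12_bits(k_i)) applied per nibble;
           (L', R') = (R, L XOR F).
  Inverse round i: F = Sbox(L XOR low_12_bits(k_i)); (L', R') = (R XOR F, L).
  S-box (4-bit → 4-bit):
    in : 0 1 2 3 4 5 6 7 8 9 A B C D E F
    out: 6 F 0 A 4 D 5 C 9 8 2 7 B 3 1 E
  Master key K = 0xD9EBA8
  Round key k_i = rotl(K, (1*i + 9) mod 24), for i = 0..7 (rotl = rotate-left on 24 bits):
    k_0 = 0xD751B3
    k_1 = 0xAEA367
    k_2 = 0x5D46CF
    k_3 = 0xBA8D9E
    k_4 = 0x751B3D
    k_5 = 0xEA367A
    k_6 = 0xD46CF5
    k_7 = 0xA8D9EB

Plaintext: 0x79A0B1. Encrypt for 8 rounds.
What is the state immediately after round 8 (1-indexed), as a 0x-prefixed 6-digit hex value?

0x8D9C16

s_0 = plaintext = 0x79A0B1
s_1 = Round(s_0, k_0) = 0x0B18FA
s_2 = Round(s_1, k_1) = 0x8FA732
s_3 = Round(s_2, k_2) = 0x732719
s_4 = Round(s_3, k_3) = 0x7195AE
s_5 = Round(s_4, k_4) = 0x5AE693
s_6 = Round(s_5, k_5) = 0x6933B6
s_7 = Round(s_6, k_6) = 0x3B68D9
s_8 = Round(s_7, k_7) = 0x8D9C16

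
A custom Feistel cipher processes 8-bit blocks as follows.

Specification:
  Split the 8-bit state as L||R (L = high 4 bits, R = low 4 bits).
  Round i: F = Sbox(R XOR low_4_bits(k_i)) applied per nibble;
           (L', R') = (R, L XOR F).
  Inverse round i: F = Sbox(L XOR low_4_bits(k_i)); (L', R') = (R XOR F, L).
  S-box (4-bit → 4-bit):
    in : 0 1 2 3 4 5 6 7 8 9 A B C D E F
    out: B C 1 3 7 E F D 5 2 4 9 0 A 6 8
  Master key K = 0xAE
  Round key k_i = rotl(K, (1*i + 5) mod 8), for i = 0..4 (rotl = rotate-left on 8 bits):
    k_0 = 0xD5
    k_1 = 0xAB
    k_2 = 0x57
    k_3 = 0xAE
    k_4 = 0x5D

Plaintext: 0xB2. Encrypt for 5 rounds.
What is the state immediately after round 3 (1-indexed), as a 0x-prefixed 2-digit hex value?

0x8E

s_0 = plaintext = 0xB2
s_1 = Round(s_0, k_0) = 0x26
s_2 = Round(s_1, k_1) = 0x68
s_3 = Round(s_2, k_2) = 0x8E
s_4 = Round(s_3, k_3) = 0xE3
s_5 = Round(s_4, k_4) = 0x38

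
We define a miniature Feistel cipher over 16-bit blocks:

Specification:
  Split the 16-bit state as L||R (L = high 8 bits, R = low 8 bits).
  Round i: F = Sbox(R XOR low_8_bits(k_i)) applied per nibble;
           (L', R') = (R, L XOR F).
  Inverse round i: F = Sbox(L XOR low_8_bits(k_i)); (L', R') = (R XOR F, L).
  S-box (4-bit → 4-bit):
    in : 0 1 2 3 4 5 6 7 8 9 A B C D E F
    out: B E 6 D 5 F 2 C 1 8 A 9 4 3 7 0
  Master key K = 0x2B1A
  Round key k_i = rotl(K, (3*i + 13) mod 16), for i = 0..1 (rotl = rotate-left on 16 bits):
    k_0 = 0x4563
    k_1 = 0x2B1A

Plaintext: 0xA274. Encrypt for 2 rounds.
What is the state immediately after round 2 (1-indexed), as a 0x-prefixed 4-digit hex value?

s_0 = plaintext = 0xA274
s_1 = Round(s_0, k_0) = 0x744E
s_2 = Round(s_1, k_1) = 0x4E81

0x4E81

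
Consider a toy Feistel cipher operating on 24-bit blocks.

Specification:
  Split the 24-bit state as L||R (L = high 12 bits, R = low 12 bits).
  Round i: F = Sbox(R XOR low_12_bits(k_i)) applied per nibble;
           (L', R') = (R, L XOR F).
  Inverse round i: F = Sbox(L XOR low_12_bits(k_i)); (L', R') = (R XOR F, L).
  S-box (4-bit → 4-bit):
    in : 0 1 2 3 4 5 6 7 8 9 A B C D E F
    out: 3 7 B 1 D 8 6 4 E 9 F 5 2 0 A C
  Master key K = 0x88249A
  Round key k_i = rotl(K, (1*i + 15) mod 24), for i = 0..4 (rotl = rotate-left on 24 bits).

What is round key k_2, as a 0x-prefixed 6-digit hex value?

0x351049

K = 0x88249A
k_0 = rotl(K, (1*0+15) mod 24) = rotl(K, 15) = 0x4D4412
k_1 = rotl(K, (1*1+15) mod 24) = rotl(K, 16) = 0x9A8824
k_2 = rotl(K, (1*2+15) mod 24) = rotl(K, 17) = 0x351049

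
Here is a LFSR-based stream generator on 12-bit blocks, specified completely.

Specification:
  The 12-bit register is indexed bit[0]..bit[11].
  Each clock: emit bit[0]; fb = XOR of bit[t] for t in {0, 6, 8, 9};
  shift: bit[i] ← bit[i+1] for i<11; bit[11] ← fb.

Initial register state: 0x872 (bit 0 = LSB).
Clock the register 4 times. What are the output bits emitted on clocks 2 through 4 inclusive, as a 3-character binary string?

reg_0 = 0x872
clock 1: out=0, reg = 0xC39
clock 2: out=1, reg = 0xE1C
clock 3: out=0, reg = 0xF0E
clock 4: out=0, reg = 0x787

100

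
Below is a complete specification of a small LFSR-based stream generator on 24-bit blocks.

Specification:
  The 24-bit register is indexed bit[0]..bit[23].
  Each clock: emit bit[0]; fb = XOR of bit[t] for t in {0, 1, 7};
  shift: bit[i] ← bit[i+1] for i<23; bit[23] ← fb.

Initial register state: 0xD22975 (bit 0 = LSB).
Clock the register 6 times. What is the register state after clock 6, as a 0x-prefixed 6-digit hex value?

reg_0 = 0xD22975
clock 1: out=1, reg = 0xE914BA
clock 2: out=0, reg = 0x748A5D
clock 3: out=1, reg = 0xBA452E
clock 4: out=0, reg = 0xDD2297
clock 5: out=1, reg = 0xEE914B
clock 6: out=1, reg = 0x7748A5

0x7748A5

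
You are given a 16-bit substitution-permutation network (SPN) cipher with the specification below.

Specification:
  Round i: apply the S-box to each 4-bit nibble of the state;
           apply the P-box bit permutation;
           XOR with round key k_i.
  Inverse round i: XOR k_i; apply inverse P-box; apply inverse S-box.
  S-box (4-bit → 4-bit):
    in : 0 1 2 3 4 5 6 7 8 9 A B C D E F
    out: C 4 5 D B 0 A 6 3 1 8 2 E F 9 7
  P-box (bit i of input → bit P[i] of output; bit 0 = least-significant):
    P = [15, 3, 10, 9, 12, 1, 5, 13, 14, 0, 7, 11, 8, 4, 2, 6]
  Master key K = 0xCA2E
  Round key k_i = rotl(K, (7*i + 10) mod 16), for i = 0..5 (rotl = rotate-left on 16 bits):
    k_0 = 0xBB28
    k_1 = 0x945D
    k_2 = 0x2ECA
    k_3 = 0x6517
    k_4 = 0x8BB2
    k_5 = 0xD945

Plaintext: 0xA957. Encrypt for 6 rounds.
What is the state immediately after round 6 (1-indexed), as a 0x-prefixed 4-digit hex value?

0x319E

s_0 = plaintext = 0xA957
s_1 = Round(s_0, k_0) = 0xFF60
s_2 = Round(s_1, k_1) = 0xF3CA
s_3 = Round(s_2, k_2) = 0x457C
s_4 = Round(s_3, k_3) = 0x626D
s_5 = Round(s_4, k_4) = 0x6D68
s_6 = Round(s_5, k_5) = 0x319E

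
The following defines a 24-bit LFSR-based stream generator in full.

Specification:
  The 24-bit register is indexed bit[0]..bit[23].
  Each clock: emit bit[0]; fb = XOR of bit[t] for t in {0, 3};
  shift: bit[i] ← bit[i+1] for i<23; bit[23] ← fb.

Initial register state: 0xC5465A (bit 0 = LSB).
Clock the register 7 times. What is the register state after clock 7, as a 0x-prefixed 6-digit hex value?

reg_0 = 0xC5465A
clock 1: out=0, reg = 0xE2A32D
clock 2: out=1, reg = 0x715196
clock 3: out=0, reg = 0x38A8CB
clock 4: out=1, reg = 0x1C5465
clock 5: out=1, reg = 0x8E2A32
clock 6: out=0, reg = 0x471519
clock 7: out=1, reg = 0x238A8C

0x238A8C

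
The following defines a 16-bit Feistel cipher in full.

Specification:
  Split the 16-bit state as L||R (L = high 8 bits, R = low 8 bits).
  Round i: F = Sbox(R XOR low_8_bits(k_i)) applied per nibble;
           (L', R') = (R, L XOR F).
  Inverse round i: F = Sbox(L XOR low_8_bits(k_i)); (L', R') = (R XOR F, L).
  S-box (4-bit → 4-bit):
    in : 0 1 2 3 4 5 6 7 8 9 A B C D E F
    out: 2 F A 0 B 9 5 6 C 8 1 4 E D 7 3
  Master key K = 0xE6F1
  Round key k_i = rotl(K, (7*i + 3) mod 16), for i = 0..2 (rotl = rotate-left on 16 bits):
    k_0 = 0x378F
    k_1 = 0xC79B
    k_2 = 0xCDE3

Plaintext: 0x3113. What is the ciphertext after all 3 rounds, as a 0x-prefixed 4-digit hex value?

s_0 = plaintext = 0x3113
s_1 = Round(s_0, k_0) = 0x13BF
s_2 = Round(s_1, k_1) = 0xBFB8
s_3 = Round(s_2, k_2) = 0xB82B

0xB82B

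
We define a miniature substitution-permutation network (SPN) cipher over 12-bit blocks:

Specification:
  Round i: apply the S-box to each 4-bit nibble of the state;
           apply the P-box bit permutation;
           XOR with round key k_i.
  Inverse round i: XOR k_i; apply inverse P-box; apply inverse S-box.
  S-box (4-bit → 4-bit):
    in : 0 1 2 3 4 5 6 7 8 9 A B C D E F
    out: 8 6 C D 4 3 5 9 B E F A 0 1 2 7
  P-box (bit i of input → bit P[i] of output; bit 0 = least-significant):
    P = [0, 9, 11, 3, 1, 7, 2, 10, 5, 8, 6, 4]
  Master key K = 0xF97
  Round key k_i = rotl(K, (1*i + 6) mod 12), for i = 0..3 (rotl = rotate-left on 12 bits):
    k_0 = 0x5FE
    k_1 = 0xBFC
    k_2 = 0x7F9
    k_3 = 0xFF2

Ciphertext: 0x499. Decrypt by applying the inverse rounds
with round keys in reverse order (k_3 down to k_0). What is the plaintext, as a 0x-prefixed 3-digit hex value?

s_0 = ciphertext = 0x499
s_1 = InvRound(s_0, k_3) = 0xFDA
s_2 = InvRound(s_1, k_2) = 0xDD6
s_3 = InvRound(s_2, k_1) = 0xD7B
s_4 = InvRound(s_3, k_0) = 0xC16

0xC16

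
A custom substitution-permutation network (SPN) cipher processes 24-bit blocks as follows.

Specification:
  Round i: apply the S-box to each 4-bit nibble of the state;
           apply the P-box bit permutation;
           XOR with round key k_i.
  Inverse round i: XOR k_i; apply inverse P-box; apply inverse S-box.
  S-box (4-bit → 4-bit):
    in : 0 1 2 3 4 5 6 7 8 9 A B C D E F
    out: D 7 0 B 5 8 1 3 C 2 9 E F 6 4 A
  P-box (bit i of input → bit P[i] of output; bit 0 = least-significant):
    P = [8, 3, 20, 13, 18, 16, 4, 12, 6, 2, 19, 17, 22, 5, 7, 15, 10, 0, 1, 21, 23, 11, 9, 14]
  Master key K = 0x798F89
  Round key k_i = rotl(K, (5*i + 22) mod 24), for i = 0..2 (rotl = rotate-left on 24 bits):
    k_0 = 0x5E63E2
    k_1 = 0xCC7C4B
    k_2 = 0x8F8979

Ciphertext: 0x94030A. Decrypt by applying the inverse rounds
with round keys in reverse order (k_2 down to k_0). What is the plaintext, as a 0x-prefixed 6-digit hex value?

s_0 = ciphertext = 0x94030A
s_1 = InvRound(s_0, k_2) = 0xDDF0DE
s_2 = InvRound(s_1, k_1) = 0x9789DE
s_3 = InvRound(s_2, k_0) = 0xC23DDF

0xC23DDF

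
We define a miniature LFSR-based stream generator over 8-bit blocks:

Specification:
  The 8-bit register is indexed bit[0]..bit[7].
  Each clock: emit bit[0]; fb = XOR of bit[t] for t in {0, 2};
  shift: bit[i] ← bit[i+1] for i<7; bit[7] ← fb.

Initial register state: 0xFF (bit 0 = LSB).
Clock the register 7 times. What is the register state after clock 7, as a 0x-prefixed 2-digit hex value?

0x81

reg_0 = 0xFF
clock 1: out=1, reg = 0x7F
clock 2: out=1, reg = 0x3F
clock 3: out=1, reg = 0x1F
clock 4: out=1, reg = 0x0F
clock 5: out=1, reg = 0x07
clock 6: out=1, reg = 0x03
clock 7: out=1, reg = 0x81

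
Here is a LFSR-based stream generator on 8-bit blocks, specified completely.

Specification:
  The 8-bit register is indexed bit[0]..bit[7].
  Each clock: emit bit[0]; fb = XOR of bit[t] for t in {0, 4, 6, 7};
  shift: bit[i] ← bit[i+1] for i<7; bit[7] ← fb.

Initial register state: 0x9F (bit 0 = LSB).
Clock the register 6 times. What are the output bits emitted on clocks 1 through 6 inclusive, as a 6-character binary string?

111110

reg_0 = 0x9F
clock 1: out=1, reg = 0xCF
clock 2: out=1, reg = 0xE7
clock 3: out=1, reg = 0xF3
clock 4: out=1, reg = 0x79
clock 5: out=1, reg = 0xBC
clock 6: out=0, reg = 0x5E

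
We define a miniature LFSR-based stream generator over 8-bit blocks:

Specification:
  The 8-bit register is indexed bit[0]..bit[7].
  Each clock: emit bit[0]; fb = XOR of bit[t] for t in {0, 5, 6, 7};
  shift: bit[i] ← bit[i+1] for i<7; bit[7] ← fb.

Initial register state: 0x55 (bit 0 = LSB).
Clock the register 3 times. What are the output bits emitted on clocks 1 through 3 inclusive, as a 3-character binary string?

reg_0 = 0x55
clock 1: out=1, reg = 0x2A
clock 2: out=0, reg = 0x95
clock 3: out=1, reg = 0x4A

101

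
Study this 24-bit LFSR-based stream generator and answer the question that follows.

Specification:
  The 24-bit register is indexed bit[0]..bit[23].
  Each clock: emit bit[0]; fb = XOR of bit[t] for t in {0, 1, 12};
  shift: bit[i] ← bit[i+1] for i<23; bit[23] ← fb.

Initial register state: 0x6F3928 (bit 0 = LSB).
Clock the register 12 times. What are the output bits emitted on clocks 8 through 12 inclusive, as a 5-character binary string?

reg_0 = 0x6F3928
clock 1: out=0, reg = 0xB79C94
clock 2: out=0, reg = 0xDBCE4A
clock 3: out=0, reg = 0xEDE725
clock 4: out=1, reg = 0xF6F392
clock 5: out=0, reg = 0x7B79C9
clock 6: out=1, reg = 0x3DBCE4
clock 7: out=0, reg = 0x9EDE72
clock 8: out=0, reg = 0x4F6F39
clock 9: out=1, reg = 0xA7B79C
clock 10: out=0, reg = 0xD3DBCE
clock 11: out=0, reg = 0x69EDE7
clock 12: out=1, reg = 0x34F6F3

01001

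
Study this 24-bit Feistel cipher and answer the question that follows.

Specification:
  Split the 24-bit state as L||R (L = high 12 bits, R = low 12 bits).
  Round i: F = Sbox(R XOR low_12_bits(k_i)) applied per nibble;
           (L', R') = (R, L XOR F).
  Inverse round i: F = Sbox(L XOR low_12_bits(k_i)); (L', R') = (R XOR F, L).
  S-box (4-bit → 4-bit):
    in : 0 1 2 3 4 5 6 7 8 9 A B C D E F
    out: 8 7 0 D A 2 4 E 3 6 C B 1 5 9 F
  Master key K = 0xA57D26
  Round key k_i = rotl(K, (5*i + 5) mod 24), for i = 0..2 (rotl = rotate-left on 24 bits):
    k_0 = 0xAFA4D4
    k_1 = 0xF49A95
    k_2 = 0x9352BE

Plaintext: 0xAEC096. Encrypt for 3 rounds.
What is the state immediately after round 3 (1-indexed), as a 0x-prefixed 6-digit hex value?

0xCC09A5

s_0 = plaintext = 0xAEC096
s_1 = Round(s_0, k_0) = 0x09604C
s_2 = Round(s_1, k_1) = 0x04CCC0
s_3 = Round(s_2, k_2) = 0xCC09A5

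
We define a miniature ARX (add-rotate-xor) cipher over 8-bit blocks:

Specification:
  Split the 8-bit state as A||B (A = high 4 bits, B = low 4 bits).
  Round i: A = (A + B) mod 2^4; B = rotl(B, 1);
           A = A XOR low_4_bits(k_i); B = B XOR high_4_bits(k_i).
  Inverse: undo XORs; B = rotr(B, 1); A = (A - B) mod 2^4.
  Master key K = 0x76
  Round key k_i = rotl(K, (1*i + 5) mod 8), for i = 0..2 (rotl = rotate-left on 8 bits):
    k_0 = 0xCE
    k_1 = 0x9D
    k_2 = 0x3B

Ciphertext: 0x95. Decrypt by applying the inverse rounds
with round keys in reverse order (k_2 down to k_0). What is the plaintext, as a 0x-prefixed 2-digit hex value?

0x7C

s_0 = ciphertext = 0x95
s_1 = InvRound(s_0, k_2) = 0xF3
s_2 = InvRound(s_1, k_1) = 0xD5
s_3 = InvRound(s_2, k_0) = 0x7C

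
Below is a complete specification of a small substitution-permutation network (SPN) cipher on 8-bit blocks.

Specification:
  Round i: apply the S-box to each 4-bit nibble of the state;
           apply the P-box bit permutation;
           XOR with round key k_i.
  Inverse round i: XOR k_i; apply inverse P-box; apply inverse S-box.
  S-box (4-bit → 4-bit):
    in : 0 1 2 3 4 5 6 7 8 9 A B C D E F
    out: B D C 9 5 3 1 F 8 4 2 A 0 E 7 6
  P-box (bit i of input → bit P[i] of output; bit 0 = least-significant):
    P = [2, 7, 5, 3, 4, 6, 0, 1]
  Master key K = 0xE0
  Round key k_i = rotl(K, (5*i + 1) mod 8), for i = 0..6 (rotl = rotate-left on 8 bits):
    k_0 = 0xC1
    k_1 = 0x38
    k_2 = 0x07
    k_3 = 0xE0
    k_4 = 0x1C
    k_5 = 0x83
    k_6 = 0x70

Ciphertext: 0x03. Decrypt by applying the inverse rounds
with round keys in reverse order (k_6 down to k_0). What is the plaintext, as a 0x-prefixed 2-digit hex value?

s_0 = ciphertext = 0x03
s_1 = InvRound(s_0, k_6) = 0x79
s_2 = InvRound(s_1, k_5) = 0x0D
s_3 = InvRound(s_2, k_4) = 0x4C
s_4 = InvRound(s_3, k_3) = 0xC7
s_5 = InvRound(s_4, k_2) = 0xAA
s_6 = InvRound(s_5, k_1) = 0x3A
s_7 = InvRound(s_6, k_0) = 0x7D

0x7D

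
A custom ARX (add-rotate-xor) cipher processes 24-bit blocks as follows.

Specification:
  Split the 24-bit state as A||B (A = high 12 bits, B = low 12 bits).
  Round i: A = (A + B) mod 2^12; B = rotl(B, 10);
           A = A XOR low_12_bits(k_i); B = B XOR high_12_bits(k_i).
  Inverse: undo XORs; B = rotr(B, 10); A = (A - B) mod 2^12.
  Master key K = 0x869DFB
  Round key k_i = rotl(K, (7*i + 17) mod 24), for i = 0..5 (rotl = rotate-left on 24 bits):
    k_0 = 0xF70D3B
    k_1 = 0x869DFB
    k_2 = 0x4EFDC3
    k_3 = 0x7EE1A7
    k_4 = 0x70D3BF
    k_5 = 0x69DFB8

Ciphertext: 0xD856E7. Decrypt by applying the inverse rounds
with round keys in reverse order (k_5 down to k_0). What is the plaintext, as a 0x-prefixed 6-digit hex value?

0xC4BB4F

s_0 = ciphertext = 0xD856E7
s_1 = InvRound(s_0, k_5) = 0x0551E8
s_2 = InvRound(s_1, k_4) = 0x855B95
s_3 = InvRound(s_2, k_3) = 0x8031EF
s_4 = InvRound(s_3, k_2) = 0x1BF401
s_5 = InvRound(s_4, k_1) = 0xAA11A3
s_6 = InvRound(s_5, k_0) = 0xC4BB4F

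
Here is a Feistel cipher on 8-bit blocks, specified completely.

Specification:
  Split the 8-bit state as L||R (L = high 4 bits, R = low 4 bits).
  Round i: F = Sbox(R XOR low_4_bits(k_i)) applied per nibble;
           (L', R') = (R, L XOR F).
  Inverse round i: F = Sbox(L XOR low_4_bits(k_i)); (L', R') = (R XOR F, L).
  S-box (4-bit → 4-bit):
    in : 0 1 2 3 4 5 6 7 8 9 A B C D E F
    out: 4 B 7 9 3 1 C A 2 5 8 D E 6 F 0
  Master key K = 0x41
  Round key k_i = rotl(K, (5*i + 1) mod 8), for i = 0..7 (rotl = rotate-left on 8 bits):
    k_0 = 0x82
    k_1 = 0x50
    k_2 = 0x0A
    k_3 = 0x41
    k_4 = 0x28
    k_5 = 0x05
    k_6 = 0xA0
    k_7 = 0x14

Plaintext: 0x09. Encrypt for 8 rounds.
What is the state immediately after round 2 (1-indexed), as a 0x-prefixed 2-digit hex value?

s_0 = plaintext = 0x09
s_1 = Round(s_0, k_0) = 0x9D
s_2 = Round(s_1, k_1) = 0xDF
s_3 = Round(s_2, k_2) = 0xFC
s_4 = Round(s_3, k_3) = 0xC9
s_5 = Round(s_4, k_4) = 0x97
s_6 = Round(s_5, k_5) = 0x7E
s_7 = Round(s_6, k_6) = 0xE8
s_8 = Round(s_7, k_7) = 0x80

0xDF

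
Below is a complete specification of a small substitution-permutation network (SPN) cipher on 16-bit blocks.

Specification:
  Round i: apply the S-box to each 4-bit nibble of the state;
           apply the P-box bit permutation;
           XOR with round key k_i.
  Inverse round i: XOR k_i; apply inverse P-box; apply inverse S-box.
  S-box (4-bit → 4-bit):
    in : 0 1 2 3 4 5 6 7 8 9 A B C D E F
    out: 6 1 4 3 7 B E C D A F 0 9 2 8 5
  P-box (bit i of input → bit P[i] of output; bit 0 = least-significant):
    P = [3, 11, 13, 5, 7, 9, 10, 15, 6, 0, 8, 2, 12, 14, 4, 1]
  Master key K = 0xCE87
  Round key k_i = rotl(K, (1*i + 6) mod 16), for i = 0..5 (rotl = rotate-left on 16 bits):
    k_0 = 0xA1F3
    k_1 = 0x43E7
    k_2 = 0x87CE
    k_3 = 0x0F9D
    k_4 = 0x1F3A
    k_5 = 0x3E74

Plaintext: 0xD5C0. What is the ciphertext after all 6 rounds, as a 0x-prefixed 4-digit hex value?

s_0 = plaintext = 0xD5C0
s_1 = Round(s_0, k_0) = 0x4936
s_2 = Round(s_1, k_1) = 0x3952
s_3 = Round(s_2, k_2) = 0x754B
s_4 = Round(s_3, k_3) = 0x094A
s_5 = Round(s_4, k_4) = 0x7187
s_6 = Round(s_5, k_5) = 0x9A86

0x9A86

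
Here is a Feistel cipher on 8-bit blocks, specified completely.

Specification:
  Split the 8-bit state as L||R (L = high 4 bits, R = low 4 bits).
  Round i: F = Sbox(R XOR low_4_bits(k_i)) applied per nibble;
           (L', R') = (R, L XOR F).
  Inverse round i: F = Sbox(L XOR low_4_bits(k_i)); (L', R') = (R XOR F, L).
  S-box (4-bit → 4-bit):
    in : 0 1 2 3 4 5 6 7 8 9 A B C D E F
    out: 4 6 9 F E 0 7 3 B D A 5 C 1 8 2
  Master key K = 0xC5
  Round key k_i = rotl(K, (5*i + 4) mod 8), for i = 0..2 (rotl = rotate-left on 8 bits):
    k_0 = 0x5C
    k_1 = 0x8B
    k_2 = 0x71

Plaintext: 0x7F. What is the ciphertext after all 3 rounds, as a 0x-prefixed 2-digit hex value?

s_0 = plaintext = 0x7F
s_1 = Round(s_0, k_0) = 0xF8
s_2 = Round(s_1, k_1) = 0x80
s_3 = Round(s_2, k_2) = 0x0E

0x0E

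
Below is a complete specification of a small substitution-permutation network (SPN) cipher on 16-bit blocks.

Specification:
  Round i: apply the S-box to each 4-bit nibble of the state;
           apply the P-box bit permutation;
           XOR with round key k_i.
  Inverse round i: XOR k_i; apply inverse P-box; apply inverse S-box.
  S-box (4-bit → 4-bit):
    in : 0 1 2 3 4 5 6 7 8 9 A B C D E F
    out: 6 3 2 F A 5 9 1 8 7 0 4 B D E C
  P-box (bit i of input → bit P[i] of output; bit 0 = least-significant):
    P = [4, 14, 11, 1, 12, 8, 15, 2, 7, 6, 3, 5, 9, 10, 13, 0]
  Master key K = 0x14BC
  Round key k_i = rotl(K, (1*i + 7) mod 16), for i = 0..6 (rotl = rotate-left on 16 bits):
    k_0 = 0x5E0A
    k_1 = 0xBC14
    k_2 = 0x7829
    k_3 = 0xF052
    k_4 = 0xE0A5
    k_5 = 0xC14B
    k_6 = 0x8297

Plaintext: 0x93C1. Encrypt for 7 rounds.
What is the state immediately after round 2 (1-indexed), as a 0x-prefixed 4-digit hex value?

s_0 = plaintext = 0x93C1
s_1 = Round(s_0, k_0) = 0x29F6
s_2 = Round(s_1, k_1) = 0x38CA
s_3 = Round(s_2, k_2) = 0x4F0C
s_4 = Round(s_3, k_3) = 0x3569
s_5 = Round(s_4, k_4) = 0x9E38
s_6 = Round(s_5, k_5) = 0x7625
s_7 = Round(s_6, k_6) = 0x8927

0x38CA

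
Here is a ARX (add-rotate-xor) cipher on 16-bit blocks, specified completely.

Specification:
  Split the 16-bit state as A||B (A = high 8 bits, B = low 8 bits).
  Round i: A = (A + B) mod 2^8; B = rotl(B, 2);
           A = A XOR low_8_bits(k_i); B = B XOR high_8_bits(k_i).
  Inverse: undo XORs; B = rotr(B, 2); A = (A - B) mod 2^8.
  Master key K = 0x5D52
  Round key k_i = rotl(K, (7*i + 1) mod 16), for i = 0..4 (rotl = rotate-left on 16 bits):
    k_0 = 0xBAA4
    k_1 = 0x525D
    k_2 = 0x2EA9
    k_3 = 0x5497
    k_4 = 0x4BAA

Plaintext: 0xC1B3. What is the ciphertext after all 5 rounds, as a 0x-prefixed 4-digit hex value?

s_0 = plaintext = 0xC1B3
s_1 = Round(s_0, k_0) = 0xD074
s_2 = Round(s_1, k_1) = 0x1983
s_3 = Round(s_2, k_2) = 0x3520
s_4 = Round(s_3, k_3) = 0xC2D4
s_5 = Round(s_4, k_4) = 0x3C18

0x3C18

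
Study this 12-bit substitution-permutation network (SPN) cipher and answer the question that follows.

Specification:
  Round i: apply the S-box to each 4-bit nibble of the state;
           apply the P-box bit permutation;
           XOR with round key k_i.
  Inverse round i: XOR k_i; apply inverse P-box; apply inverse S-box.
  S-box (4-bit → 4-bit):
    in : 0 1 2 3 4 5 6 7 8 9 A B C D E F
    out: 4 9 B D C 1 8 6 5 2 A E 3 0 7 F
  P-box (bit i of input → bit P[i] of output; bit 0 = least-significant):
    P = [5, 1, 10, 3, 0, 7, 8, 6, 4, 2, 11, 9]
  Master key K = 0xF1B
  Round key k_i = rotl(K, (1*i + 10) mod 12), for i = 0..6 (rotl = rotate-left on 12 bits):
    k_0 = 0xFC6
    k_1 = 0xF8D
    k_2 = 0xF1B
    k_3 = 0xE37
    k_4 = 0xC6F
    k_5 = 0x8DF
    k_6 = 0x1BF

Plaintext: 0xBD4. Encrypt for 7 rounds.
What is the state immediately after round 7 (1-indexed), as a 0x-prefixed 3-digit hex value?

0x95B

s_0 = plaintext = 0xBD4
s_1 = Round(s_0, k_0) = 0x1CA
s_2 = Round(s_1, k_1) = 0xD16
s_3 = Round(s_2, k_2) = 0xF52
s_4 = Round(s_3, k_3) = 0x408
s_5 = Round(s_4, k_4) = 0x34F
s_6 = Round(s_5, k_5) = 0x7A5
s_7 = Round(s_6, k_6) = 0x95B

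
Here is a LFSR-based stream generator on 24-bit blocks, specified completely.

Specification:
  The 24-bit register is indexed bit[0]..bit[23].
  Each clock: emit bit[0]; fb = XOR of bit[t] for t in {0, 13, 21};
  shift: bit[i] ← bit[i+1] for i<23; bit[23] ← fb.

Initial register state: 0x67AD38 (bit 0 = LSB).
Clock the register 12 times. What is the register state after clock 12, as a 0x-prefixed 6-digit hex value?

reg_0 = 0x67AD38
clock 1: out=0, reg = 0x33D69C
clock 2: out=0, reg = 0x99EB4E
clock 3: out=0, reg = 0xCCF5A7
clock 4: out=1, reg = 0x667AD3
clock 5: out=1, reg = 0xB33D69
clock 6: out=1, reg = 0xD99EB4
clock 7: out=0, reg = 0x6CCF5A
clock 8: out=0, reg = 0xB667AD
clock 9: out=1, reg = 0xDB33D6
clock 10: out=0, reg = 0xED99EB
clock 11: out=1, reg = 0x76CCF5
clock 12: out=1, reg = 0x3B667A

0x3B667A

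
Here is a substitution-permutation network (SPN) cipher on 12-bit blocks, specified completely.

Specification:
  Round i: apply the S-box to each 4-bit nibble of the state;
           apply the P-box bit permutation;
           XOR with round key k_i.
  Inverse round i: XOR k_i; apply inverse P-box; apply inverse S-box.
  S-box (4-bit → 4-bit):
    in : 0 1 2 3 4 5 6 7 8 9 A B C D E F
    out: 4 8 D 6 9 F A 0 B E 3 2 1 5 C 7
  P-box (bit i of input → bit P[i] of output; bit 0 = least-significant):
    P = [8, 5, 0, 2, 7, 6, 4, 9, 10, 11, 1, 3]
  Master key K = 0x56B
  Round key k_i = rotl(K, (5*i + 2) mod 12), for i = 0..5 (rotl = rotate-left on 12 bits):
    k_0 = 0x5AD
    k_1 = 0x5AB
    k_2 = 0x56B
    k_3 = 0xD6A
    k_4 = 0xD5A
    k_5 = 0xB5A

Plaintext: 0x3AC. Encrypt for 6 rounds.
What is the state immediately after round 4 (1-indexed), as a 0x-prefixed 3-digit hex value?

0xDEC

s_0 = plaintext = 0x3AC
s_1 = Round(s_0, k_0) = 0xC6F
s_2 = Round(s_1, k_1) = 0x2CA
s_3 = Round(s_2, k_2) = 0x0C1
s_4 = Round(s_3, k_3) = 0xDEC
s_5 = Round(s_4, k_4) = 0xA48
s_6 = Round(s_5, k_5) = 0x4FE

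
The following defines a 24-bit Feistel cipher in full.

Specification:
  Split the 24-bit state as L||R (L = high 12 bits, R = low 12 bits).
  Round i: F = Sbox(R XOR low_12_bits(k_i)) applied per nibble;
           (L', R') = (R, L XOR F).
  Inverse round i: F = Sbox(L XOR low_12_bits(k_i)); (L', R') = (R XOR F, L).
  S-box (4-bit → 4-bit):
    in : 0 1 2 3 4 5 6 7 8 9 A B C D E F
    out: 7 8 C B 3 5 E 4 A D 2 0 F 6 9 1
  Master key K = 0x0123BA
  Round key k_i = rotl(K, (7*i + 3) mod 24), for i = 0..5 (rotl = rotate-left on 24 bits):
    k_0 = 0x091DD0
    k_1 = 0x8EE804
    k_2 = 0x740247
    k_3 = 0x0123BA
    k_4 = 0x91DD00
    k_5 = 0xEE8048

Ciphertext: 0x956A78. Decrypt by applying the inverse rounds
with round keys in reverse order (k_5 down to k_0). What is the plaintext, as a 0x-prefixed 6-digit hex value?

s_0 = ciphertext = 0x956A78
s_1 = InvRound(s_0, k_5) = 0x7F1956
s_2 = InvRound(s_1, k_4) = 0xB4E7F1
s_3 = InvRound(s_2, k_3) = 0xDE2B4E
s_4 = InvRound(s_3, k_2) = 0xA6BDE2
s_5 = InvRound(s_4, k_1) = 0x103A6B
s_6 = InvRound(s_5, k_0) = 0x500103

0x500103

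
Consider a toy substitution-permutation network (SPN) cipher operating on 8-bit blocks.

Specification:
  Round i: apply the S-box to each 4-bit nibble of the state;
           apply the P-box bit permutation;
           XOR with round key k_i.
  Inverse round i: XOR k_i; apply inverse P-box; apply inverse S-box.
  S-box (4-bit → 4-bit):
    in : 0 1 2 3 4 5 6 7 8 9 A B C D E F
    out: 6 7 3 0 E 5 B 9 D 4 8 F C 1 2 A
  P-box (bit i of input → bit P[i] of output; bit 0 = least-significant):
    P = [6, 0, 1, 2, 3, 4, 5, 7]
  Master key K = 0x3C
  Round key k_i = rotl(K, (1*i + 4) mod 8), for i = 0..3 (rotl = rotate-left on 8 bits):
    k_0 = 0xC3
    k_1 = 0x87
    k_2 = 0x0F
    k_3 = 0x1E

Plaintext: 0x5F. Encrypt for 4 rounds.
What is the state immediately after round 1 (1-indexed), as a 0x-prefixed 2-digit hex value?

s_0 = plaintext = 0x5F
s_1 = Round(s_0, k_0) = 0xEE
s_2 = Round(s_1, k_1) = 0x96
s_3 = Round(s_2, k_2) = 0x6A
s_4 = Round(s_3, k_3) = 0x82

0xEE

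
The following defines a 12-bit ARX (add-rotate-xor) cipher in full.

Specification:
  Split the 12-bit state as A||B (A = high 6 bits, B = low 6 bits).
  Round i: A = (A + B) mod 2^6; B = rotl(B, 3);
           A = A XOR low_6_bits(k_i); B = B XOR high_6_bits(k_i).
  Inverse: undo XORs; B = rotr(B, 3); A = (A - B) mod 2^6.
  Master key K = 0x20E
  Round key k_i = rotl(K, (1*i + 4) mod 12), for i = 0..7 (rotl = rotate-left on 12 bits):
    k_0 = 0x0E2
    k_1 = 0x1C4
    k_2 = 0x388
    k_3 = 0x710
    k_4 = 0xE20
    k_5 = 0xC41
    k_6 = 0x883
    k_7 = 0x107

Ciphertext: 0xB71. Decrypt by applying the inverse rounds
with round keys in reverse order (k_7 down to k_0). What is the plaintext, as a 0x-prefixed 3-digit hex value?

0xB65

s_0 = ciphertext = 0xB71
s_1 = InvRound(s_0, k_7) = 0xF2E
s_2 = InvRound(s_1, k_6) = 0x7A1
s_3 = InvRound(s_2, k_5) = 0x742
s_4 = InvRound(s_3, k_4) = 0x997
s_5 = InvRound(s_4, k_3) = 0x759
s_6 = InvRound(s_5, k_2) = 0x6FA
s_7 = InvRound(s_6, k_1) = 0xC2F
s_8 = InvRound(s_7, k_0) = 0xB65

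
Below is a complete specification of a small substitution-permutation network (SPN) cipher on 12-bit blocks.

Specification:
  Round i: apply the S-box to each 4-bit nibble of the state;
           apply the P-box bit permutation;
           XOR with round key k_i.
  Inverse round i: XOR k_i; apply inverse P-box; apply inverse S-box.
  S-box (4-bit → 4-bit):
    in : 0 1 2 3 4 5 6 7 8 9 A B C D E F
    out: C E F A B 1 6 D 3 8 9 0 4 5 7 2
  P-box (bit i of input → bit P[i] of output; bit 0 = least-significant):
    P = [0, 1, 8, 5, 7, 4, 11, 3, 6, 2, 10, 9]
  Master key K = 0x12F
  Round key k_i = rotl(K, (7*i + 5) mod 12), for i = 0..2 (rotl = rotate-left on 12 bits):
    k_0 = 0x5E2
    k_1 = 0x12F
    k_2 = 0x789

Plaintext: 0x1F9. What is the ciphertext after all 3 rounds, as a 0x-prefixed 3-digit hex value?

0x561

s_0 = plaintext = 0x1F9
s_1 = Round(s_0, k_0) = 0x3D6
s_2 = Round(s_1, k_1) = 0xAA9
s_3 = Round(s_2, k_2) = 0x561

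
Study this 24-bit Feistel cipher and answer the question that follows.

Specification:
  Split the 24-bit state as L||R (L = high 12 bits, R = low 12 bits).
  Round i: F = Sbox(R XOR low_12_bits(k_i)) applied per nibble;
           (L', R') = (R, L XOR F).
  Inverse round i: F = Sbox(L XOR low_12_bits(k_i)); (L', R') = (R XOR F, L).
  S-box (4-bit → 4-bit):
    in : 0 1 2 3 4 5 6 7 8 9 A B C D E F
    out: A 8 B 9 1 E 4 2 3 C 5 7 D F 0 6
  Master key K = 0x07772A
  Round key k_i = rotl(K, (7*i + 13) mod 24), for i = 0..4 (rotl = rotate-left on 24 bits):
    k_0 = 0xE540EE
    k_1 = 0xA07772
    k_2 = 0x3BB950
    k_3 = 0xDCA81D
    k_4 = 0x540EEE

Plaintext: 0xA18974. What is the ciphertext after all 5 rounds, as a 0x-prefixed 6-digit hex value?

0xE25F21

s_0 = plaintext = 0xA18974
s_1 = Round(s_0, k_0) = 0x9746DD
s_2 = Round(s_1, k_1) = 0x6DD122
s_3 = Round(s_2, k_2) = 0x1225F6
s_4 = Round(s_3, k_3) = 0x5F6E25
s_5 = Round(s_4, k_4) = 0xE25F21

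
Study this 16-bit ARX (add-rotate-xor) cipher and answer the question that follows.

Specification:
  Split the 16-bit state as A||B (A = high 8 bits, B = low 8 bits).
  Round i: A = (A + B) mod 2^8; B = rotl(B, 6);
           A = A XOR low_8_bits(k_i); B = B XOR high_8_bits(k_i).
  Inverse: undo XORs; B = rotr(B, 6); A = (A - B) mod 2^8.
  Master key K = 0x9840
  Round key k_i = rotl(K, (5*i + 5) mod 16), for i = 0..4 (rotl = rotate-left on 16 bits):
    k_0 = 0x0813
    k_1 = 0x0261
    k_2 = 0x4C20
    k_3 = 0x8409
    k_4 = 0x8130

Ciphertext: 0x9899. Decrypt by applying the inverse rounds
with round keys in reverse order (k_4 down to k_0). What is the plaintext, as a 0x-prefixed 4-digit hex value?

0x73F7

s_0 = ciphertext = 0x9899
s_1 = InvRound(s_0, k_4) = 0x4860
s_2 = InvRound(s_1, k_3) = 0xAE93
s_3 = InvRound(s_2, k_2) = 0x0F7F
s_4 = InvRound(s_3, k_1) = 0x79F5
s_5 = InvRound(s_4, k_0) = 0x73F7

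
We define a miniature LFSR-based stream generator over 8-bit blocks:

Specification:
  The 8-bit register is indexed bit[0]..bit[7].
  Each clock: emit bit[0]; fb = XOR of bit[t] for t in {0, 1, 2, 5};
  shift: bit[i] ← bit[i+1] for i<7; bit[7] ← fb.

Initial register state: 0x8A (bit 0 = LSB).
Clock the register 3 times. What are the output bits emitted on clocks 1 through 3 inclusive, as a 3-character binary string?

reg_0 = 0x8A
clock 1: out=0, reg = 0xC5
clock 2: out=1, reg = 0x62
clock 3: out=0, reg = 0x31

010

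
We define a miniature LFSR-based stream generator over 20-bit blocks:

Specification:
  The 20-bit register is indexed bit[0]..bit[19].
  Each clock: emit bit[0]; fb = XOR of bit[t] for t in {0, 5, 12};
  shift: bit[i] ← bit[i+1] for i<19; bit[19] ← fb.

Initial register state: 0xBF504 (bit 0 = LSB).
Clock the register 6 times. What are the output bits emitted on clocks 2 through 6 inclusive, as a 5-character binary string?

01000

reg_0 = 0xBF504
clock 1: out=0, reg = 0xDFA82
clock 2: out=0, reg = 0xEFD41
clock 3: out=1, reg = 0x77EA0
clock 4: out=0, reg = 0x3BF50
clock 5: out=0, reg = 0x9DFA8
clock 6: out=0, reg = 0x4EFD4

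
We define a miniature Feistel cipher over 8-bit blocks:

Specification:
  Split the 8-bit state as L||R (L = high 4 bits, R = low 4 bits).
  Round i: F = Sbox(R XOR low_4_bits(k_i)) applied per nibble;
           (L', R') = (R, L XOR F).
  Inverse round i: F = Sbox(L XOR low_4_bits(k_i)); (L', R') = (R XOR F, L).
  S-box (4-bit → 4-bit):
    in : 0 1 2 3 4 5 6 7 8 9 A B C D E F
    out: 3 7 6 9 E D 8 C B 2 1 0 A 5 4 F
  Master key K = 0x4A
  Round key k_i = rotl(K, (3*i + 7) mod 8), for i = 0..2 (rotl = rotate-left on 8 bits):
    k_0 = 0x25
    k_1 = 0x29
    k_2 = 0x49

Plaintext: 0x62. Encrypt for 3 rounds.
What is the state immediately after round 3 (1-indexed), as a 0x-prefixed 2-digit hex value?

s_0 = plaintext = 0x62
s_1 = Round(s_0, k_0) = 0x2A
s_2 = Round(s_1, k_1) = 0xAB
s_3 = Round(s_2, k_2) = 0xBC

0xBC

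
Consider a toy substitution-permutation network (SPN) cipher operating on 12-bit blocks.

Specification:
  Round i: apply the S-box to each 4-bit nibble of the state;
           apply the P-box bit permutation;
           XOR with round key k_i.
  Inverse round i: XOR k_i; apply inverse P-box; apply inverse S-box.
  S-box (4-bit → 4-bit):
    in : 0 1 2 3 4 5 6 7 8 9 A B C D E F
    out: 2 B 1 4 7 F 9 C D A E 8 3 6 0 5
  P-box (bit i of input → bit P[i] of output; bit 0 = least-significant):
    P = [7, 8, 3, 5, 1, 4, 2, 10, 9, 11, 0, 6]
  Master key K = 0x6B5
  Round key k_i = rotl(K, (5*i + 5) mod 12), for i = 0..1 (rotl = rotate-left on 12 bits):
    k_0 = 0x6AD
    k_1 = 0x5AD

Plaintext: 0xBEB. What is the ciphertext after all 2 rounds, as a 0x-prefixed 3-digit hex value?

s_0 = plaintext = 0xBEB
s_1 = Round(s_0, k_0) = 0x6CD
s_2 = Round(s_1, k_1) = 0x6F7

0x6F7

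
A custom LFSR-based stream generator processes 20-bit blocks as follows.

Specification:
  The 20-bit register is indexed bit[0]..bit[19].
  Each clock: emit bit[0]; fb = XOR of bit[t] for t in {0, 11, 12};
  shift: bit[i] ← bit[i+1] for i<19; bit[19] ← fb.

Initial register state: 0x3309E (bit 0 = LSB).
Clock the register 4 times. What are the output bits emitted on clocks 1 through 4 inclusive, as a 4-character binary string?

0111

reg_0 = 0x3309E
clock 1: out=0, reg = 0x9984F
clock 2: out=1, reg = 0xCCC27
clock 3: out=1, reg = 0x66613
clock 4: out=1, reg = 0xB3309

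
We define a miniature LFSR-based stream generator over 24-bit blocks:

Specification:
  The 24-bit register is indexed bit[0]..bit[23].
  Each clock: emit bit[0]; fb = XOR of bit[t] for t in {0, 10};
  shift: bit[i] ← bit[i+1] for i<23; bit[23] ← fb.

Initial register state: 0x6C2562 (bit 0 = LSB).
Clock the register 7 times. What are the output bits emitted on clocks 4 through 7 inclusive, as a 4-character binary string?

reg_0 = 0x6C2562
clock 1: out=0, reg = 0xB612B1
clock 2: out=1, reg = 0xDB0958
clock 3: out=0, reg = 0x6D84AC
clock 4: out=0, reg = 0xB6C256
clock 5: out=0, reg = 0x5B612B
clock 6: out=1, reg = 0xADB095
clock 7: out=1, reg = 0xD6D84A

0011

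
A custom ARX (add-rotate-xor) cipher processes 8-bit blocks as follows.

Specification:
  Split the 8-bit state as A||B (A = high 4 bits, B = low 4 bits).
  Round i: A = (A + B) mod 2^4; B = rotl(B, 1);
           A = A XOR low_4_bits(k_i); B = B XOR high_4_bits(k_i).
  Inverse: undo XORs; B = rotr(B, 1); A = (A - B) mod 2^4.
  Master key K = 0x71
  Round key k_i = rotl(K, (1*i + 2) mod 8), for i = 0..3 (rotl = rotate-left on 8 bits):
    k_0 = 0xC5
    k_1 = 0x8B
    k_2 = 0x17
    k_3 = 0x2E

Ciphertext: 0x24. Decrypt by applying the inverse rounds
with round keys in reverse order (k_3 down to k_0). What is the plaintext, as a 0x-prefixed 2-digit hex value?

0xF0

s_0 = ciphertext = 0x24
s_1 = InvRound(s_0, k_3) = 0x93
s_2 = InvRound(s_1, k_2) = 0xD1
s_3 = InvRound(s_2, k_1) = 0xAC
s_4 = InvRound(s_3, k_0) = 0xF0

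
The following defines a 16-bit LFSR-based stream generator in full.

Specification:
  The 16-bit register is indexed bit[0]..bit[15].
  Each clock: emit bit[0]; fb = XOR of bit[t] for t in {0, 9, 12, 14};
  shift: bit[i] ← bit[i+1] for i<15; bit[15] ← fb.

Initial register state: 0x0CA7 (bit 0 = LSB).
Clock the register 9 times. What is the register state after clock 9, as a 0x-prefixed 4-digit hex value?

0xF286

reg_0 = 0x0CA7
clock 1: out=1, reg = 0x8653
clock 2: out=1, reg = 0x4329
clock 3: out=1, reg = 0xA194
clock 4: out=0, reg = 0x50CA
clock 5: out=0, reg = 0x2865
clock 6: out=1, reg = 0x9432
clock 7: out=0, reg = 0xCA19
clock 8: out=1, reg = 0xE50C
clock 9: out=0, reg = 0xF286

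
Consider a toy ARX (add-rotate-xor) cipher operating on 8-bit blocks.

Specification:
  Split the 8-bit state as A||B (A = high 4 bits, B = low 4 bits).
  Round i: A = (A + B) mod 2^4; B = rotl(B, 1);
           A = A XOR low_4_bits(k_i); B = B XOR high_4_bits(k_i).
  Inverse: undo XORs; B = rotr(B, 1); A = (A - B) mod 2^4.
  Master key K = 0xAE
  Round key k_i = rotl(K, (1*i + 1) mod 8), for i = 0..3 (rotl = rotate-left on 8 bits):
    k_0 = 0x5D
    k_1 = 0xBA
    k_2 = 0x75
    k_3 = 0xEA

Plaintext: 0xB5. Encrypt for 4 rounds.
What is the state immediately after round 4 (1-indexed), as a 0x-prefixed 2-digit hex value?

0x41

s_0 = plaintext = 0xB5
s_1 = Round(s_0, k_0) = 0xDF
s_2 = Round(s_1, k_1) = 0x64
s_3 = Round(s_2, k_2) = 0xFF
s_4 = Round(s_3, k_3) = 0x41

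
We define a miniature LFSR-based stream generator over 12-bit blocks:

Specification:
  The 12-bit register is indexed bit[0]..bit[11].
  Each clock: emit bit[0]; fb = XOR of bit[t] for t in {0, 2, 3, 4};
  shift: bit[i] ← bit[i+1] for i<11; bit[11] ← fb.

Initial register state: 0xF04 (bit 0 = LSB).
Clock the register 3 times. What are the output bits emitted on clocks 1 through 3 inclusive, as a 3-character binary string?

reg_0 = 0xF04
clock 1: out=0, reg = 0xF82
clock 2: out=0, reg = 0x7C1
clock 3: out=1, reg = 0xBE0

001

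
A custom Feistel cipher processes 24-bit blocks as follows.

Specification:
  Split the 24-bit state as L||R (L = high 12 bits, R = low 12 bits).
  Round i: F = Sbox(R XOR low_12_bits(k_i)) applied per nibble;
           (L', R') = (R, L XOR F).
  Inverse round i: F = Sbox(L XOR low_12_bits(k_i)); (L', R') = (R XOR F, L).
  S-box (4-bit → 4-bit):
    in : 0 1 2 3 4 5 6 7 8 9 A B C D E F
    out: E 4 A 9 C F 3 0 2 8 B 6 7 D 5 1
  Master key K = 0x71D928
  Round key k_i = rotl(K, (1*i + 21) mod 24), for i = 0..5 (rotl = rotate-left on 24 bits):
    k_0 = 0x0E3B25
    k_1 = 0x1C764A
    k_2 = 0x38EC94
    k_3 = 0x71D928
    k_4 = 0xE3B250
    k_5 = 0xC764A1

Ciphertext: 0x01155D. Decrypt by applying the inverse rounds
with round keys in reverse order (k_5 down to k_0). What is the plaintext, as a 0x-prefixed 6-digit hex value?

s_0 = ciphertext = 0x01155D
s_1 = InvRound(s_0, k_5) = 0x933011
s_2 = InvRound(s_1, k_4) = 0x628933
s_3 = InvRound(s_2, k_3) = 0x8DD628
s_4 = InvRound(s_3, k_2) = 0xAE08DD
s_5 = InvRound(s_4, k_1) = 0xF66AE0
s_6 = InvRound(s_5, k_0) = 0x629F66

0x629F66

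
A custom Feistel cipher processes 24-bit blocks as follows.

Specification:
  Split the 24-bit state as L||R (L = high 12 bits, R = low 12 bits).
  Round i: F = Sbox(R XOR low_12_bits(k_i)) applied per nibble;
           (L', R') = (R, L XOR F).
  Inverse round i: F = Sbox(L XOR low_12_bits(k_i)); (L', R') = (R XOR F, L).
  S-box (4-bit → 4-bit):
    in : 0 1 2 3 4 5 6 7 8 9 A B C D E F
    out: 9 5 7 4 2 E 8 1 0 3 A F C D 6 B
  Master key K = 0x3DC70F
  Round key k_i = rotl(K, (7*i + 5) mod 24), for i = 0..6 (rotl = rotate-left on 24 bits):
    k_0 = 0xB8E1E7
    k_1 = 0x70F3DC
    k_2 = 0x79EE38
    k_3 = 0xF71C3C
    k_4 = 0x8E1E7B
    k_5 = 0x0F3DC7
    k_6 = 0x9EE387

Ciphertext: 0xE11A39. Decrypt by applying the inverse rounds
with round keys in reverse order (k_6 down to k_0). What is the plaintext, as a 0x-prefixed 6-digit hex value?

s_0 = ciphertext = 0xE11A39
s_1 = InvRound(s_0, k_6) = 0x701E11
s_2 = InvRound(s_1, k_5) = 0x4D9701
s_3 = InvRound(s_2, k_4) = 0xDA64D9
s_4 = InvRound(s_3, k_3) = 0x1E3DA6
s_5 = InvRound(s_4, k_2) = 0x6791E3
s_6 = InvRound(s_5, k_1) = 0xF4D679
s_7 = InvRound(s_6, k_0) = 0x0D3F4D

0x0D3F4D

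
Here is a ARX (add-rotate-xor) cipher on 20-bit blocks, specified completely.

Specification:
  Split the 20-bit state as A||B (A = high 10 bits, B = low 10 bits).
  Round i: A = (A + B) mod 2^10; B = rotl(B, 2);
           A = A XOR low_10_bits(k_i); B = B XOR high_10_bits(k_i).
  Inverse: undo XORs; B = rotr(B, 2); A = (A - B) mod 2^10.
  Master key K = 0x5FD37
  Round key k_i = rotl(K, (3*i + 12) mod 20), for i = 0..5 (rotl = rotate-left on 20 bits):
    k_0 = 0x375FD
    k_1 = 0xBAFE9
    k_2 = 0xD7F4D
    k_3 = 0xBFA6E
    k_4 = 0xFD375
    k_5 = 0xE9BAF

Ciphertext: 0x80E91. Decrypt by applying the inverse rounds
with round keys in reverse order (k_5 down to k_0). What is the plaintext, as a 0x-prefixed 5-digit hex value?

0x75967

s_0 = ciphertext = 0x80E91
s_1 = InvRound(s_0, k_5) = 0x97F4D
s_2 = InvRound(s_1, k_4) = 0xFF12E
s_3 = InvRound(s_2, k_3) = 0x278F4
s_4 = InvRound(s_3, k_2) = 0xFA7EA
s_5 = InvRound(s_4, k_1) = 0xB0140
s_6 = InvRound(s_5, k_0) = 0x75967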